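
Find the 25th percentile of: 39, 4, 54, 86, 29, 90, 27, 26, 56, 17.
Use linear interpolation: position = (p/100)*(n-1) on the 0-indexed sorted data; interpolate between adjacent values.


Sorted: 4, 17, 26, 27, 29, 39, 54, 56, 86, 90
n = 10
Index = 25/100 * 9 = 2.2500
Lower = data[2] = 26, Upper = data[3] = 27
P25 = 26 + 0.2500*(1) = 26.2500

P25 = 26.2500


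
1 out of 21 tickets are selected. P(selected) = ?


P = 1/21 = 0.0476

P = 0.0476


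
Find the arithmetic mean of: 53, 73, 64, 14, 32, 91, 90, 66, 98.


Sum = 53 + 73 + 64 + 14 + 32 + 91 + 90 + 66 + 98 = 581
n = 9
Mean = 581/9 = 64.5556

Mean = 64.5556


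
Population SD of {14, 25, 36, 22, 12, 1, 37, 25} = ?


Mean = 21.5000
Variance = 130.2500
SD = sqrt(130.2500) = 11.4127

SD = 11.4127


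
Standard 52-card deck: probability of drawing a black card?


26 black cards in 52 cards
P = 26/52 = 0.5000

P = 0.5000


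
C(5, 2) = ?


C(5,2) = 5!/(2! × 3!)
= 120/(2 × 6)
= 10

C(5,2) = 10


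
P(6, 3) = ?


P(6,3) = 6!/3!
= 720/6
= 120

P(6,3) = 120


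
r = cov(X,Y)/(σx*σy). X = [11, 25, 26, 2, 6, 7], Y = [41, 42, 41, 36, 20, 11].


Mean X = 12.8333, Mean Y = 31.8333
SD X = 9.334821, SD Y = 11.991895
Cov = 64.138889
r = 64.138889/(9.334821*11.991895) = 0.5730

r = 0.5730


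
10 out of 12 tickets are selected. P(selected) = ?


P = 10/12 = 0.8333

P = 0.8333


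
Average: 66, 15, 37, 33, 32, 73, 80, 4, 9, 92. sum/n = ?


Sum = 66 + 15 + 37 + 33 + 32 + 73 + 80 + 4 + 9 + 92 = 441
n = 10
Mean = 441/10 = 44.1000

Mean = 44.1000


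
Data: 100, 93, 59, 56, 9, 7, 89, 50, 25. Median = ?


Sorted: 7, 9, 25, 50, 56, 59, 89, 93, 100
n = 9 (odd)
Middle value = 56

Median = 56


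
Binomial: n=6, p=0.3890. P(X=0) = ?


C(6,0) = 1
p^0 = 1.000000
(1-p)^6 = 0.052029
P = 1 * 1.000000 * 0.052029 = 0.0520

P(X=0) = 0.0520


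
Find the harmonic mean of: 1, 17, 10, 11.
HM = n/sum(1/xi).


Sum of reciprocals = 1/1 + 1/17 + 1/10 + 1/11 = 1.249733
HM = 4/1.249733 = 3.2007

HM = 3.2007


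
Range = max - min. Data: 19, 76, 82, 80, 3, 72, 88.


Max = 88, Min = 3
Range = 88 - 3 = 85

Range = 85


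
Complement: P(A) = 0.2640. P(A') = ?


P(not A) = 1 - 0.2640 = 0.7360

P(not A) = 0.7360


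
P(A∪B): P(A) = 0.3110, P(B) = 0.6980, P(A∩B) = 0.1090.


P(A∪B) = 0.3110 + 0.6980 - 0.1090
= 1.0090 - 0.1090
= 0.9000

P(A∪B) = 0.9000


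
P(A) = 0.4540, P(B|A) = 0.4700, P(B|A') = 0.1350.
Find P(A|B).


P(B) = P(B|A)*P(A) + P(B|A')*P(A')
= 0.4700*0.4540 + 0.1350*0.5460
= 0.213380 + 0.073710 = 0.287090
P(A|B) = 0.213380/0.287090 = 0.7433

P(A|B) = 0.7433


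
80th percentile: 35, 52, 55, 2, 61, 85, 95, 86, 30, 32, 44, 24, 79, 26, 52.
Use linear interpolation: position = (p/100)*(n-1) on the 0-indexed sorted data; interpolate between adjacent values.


Sorted: 2, 24, 26, 30, 32, 35, 44, 52, 52, 55, 61, 79, 85, 86, 95
n = 15
Index = 80/100 * 14 = 11.2000
Lower = data[11] = 79, Upper = data[12] = 85
P80 = 79 + 0.2000*(6) = 80.2000

P80 = 80.2000


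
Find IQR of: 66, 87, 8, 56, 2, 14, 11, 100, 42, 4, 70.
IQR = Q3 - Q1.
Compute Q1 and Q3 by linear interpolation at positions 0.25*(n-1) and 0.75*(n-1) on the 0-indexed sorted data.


Sorted: 2, 4, 8, 11, 14, 42, 56, 66, 70, 87, 100
Q1 (25th %ile) = 9.5000
Q3 (75th %ile) = 68.0000
IQR = 68.0000 - 9.5000 = 58.5000

IQR = 58.5000


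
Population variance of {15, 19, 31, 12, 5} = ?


Mean = 16.4000
Squared deviations: 1.9600, 6.7600, 213.1600, 19.3600, 129.9600
Sum = 371.2000
Variance = 371.2000/5 = 74.2400

Variance = 74.2400


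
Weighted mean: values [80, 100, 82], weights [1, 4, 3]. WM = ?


Numerator = 80*1 + 100*4 + 82*3 = 726
Denominator = 1 + 4 + 3 = 8
WM = 726/8 = 90.7500

WM = 90.7500


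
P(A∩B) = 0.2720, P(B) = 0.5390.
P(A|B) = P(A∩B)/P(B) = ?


P(A|B) = 0.2720/0.5390 = 0.5046

P(A|B) = 0.5046


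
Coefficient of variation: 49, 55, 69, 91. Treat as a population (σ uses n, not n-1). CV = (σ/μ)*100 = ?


Mean = 66.0000
SD = 16.1555
CV = (16.1555/66.0000)*100 = 24.4780%

CV = 24.4780%


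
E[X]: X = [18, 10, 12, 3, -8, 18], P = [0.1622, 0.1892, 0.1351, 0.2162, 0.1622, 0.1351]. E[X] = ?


E[X] = 18*0.1622 + 10*0.1892 + 12*0.1351 + 3*0.2162 - 8*0.1622 + 18*0.1351
= 2.9196 + 1.8920 + 1.6212 + 0.6486 - 1.2976 + 2.4318
= 8.2156

E[X] = 8.2156


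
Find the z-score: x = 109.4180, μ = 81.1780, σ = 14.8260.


z = (109.4180 - 81.1780)/14.8260
= 28.2400/14.8260
= 1.9048

z = 1.9048


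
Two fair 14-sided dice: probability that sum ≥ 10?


Total outcomes = 14×14 = 196
Favorable (sum ≥ 10): 160
P = 160/196 = 0.8163

P = 0.8163


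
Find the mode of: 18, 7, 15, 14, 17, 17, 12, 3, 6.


Frequencies: 3:1, 6:1, 7:1, 12:1, 14:1, 15:1, 17:2, 18:1
Max frequency = 2
Mode = 17

Mode = 17


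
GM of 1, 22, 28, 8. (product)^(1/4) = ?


Product = 1 × 22 × 28 × 8 = 4928
GM = 4928^(1/4) = 8.3785

GM = 8.3785


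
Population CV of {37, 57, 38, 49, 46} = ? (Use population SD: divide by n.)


Mean = 45.4000
SD = 7.3919
CV = (7.3919/45.4000)*100 = 16.2817%

CV = 16.2817%


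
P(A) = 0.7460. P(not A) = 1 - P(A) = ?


P(not A) = 1 - 0.7460 = 0.2540

P(not A) = 0.2540


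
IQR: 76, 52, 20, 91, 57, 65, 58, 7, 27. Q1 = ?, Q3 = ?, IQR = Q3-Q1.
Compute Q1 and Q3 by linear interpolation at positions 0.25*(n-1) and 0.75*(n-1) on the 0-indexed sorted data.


Sorted: 7, 20, 27, 52, 57, 58, 65, 76, 91
Q1 (25th %ile) = 27.0000
Q3 (75th %ile) = 65.0000
IQR = 65.0000 - 27.0000 = 38.0000

IQR = 38.0000


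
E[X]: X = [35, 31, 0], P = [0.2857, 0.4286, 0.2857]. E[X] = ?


E[X] = 35*0.2857 + 31*0.4286 + 0*0.2857
= 9.9995 + 13.2866 + 0
= 23.2861

E[X] = 23.2861


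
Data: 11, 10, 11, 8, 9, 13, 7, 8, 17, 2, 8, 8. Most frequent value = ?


Frequencies: 2:1, 7:1, 8:4, 9:1, 10:1, 11:2, 13:1, 17:1
Max frequency = 4
Mode = 8

Mode = 8


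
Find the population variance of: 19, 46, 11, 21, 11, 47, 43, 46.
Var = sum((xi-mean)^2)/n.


Mean = 30.5000
Squared deviations: 132.2500, 240.2500, 380.2500, 90.2500, 380.2500, 272.2500, 156.2500, 240.2500
Sum = 1892.0000
Variance = 1892.0000/8 = 236.5000

Variance = 236.5000


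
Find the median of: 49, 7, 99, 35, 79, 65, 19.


Sorted: 7, 19, 35, 49, 65, 79, 99
n = 7 (odd)
Middle value = 49

Median = 49


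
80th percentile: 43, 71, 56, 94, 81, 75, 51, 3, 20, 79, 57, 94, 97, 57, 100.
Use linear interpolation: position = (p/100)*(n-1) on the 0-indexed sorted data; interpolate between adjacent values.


Sorted: 3, 20, 43, 51, 56, 57, 57, 71, 75, 79, 81, 94, 94, 97, 100
n = 15
Index = 80/100 * 14 = 11.2000
Lower = data[11] = 94, Upper = data[12] = 94
P80 = 94 + 0.2000*(0) = 94.0000

P80 = 94.0000


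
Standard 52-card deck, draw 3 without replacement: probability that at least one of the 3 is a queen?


P(at least one) = 1 - P(none)
P(none) = (48/52) × (47/51) × (46/50) = 0.782624
P(at least one) = 1 - 0.782624 = 0.2174

P = 0.2174


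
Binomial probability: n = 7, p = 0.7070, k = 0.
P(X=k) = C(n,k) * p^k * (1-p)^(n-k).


C(7,0) = 1
p^0 = 1.000000
(1-p)^7 = 0.000185
P = 1 * 1.000000 * 0.000185 = 0.0002

P(X=0) = 0.0002


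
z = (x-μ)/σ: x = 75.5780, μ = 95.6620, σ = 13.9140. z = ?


z = (75.5780 - 95.6620)/13.9140
= -20.0840/13.9140
= -1.4434

z = -1.4434


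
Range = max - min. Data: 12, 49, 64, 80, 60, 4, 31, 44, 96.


Max = 96, Min = 4
Range = 96 - 4 = 92

Range = 92


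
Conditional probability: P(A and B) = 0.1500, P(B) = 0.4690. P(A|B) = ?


P(A|B) = 0.1500/0.4690 = 0.3198

P(A|B) = 0.3198


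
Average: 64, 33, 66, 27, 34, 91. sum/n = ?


Sum = 64 + 33 + 66 + 27 + 34 + 91 = 315
n = 6
Mean = 315/6 = 52.5000

Mean = 52.5000


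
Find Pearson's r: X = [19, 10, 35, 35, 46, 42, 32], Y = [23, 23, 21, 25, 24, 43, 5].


Mean X = 31.2857, Mean Y = 23.4286
SD X = 11.731694, SD Y = 10.224021
Cov = 30.877551
r = 30.877551/(11.731694*10.224021) = 0.2574

r = 0.2574


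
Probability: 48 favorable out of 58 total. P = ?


P = 48/58 = 0.8276

P = 0.8276


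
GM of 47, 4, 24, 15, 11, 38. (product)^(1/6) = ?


Product = 47 × 4 × 24 × 15 × 11 × 38 = 28290240
GM = 28290240^(1/6) = 17.4558

GM = 17.4558


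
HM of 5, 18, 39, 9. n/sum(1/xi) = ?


Sum of reciprocals = 1/5 + 1/18 + 1/39 + 1/9 = 0.392308
HM = 4/0.392308 = 10.1961

HM = 10.1961


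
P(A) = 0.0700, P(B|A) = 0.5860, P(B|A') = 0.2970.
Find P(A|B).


P(B) = P(B|A)*P(A) + P(B|A')*P(A')
= 0.5860*0.0700 + 0.2970*0.9300
= 0.041020 + 0.276210 = 0.317230
P(A|B) = 0.041020/0.317230 = 0.1293

P(A|B) = 0.1293


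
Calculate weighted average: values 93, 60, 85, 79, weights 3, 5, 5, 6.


Numerator = 93*3 + 60*5 + 85*5 + 79*6 = 1478
Denominator = 3 + 5 + 5 + 6 = 19
WM = 1478/19 = 77.7895

WM = 77.7895


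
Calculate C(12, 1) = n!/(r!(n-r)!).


C(12,1) = 12!/(1! × 11!)
= 479001600/(1 × 39916800)
= 12

C(12,1) = 12


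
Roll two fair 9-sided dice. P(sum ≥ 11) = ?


Total outcomes = 9×9 = 81
Favorable (sum ≥ 11): 36
P = 36/81 = 0.4444

P = 0.4444


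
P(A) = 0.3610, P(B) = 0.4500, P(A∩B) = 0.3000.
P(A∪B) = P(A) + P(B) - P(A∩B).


P(A∪B) = 0.3610 + 0.4500 - 0.3000
= 0.8110 - 0.3000
= 0.5110

P(A∪B) = 0.5110


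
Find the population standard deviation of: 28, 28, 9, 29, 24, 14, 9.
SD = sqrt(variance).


Mean = 20.1429
Variance = 71.8367
SD = sqrt(71.8367) = 8.4757

SD = 8.4757


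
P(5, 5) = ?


P(5,5) = 5!/0!
= 120/1
= 120

P(5,5) = 120


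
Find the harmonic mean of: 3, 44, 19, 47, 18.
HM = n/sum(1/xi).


Sum of reciprocals = 1/3 + 1/44 + 1/19 + 1/47 + 1/18 = 0.485524
HM = 5/0.485524 = 10.2981

HM = 10.2981


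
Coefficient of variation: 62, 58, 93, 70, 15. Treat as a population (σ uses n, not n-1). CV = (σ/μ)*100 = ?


Mean = 59.6000
SD = 25.3819
CV = (25.3819/59.6000)*100 = 42.5871%

CV = 42.5871%


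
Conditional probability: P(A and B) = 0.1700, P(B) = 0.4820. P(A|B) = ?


P(A|B) = 0.1700/0.4820 = 0.3527

P(A|B) = 0.3527


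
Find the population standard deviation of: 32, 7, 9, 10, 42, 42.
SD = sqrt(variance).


Mean = 23.6667
Variance = 236.8889
SD = sqrt(236.8889) = 15.3912

SD = 15.3912


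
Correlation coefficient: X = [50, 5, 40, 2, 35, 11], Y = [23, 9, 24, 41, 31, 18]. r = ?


Mean X = 23.8333, Mean Y = 24.3333
SD X = 18.559963, SD Y = 9.994443
Cov = 6.722222
r = 6.722222/(18.559963*9.994443) = 0.0362

r = 0.0362


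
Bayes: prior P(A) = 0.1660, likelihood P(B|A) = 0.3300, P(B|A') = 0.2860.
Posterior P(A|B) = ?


P(B) = P(B|A)*P(A) + P(B|A')*P(A')
= 0.3300*0.1660 + 0.2860*0.8340
= 0.054780 + 0.238524 = 0.293304
P(A|B) = 0.054780/0.293304 = 0.1868

P(A|B) = 0.1868


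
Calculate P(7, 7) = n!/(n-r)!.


P(7,7) = 7!/0!
= 5040/1
= 5040

P(7,7) = 5040


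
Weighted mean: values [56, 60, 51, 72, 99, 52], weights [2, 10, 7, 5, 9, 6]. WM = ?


Numerator = 56*2 + 60*10 + 51*7 + 72*5 + 99*9 + 52*6 = 2632
Denominator = 2 + 10 + 7 + 5 + 9 + 6 = 39
WM = 2632/39 = 67.4872

WM = 67.4872


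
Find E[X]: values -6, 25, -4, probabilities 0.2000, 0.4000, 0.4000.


E[X] = -6*0.2000 + 25*0.4000 - 4*0.4000
= -1.2000 + 10.0000 - 1.6000
= 7.2000

E[X] = 7.2000


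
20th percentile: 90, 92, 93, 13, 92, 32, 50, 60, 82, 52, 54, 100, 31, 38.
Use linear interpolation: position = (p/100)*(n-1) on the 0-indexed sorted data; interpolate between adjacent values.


Sorted: 13, 31, 32, 38, 50, 52, 54, 60, 82, 90, 92, 92, 93, 100
n = 14
Index = 20/100 * 13 = 2.6000
Lower = data[2] = 32, Upper = data[3] = 38
P20 = 32 + 0.6000*(6) = 35.6000

P20 = 35.6000


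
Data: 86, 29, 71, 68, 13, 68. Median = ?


Sorted: 13, 29, 68, 68, 71, 86
n = 6 (even)
Middle values: 68 and 68
Median = (68+68)/2 = 68.0000

Median = 68.0000


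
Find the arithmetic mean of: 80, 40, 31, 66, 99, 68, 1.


Sum = 80 + 40 + 31 + 66 + 99 + 68 + 1 = 385
n = 7
Mean = 385/7 = 55.0000

Mean = 55.0000


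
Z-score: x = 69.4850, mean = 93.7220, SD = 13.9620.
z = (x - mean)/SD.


z = (69.4850 - 93.7220)/13.9620
= -24.2370/13.9620
= -1.7359

z = -1.7359


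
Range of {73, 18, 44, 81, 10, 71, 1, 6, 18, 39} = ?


Max = 81, Min = 1
Range = 81 - 1 = 80

Range = 80


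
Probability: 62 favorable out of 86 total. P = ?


P = 62/86 = 0.7209

P = 0.7209


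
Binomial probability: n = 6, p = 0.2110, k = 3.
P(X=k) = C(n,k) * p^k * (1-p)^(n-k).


C(6,3) = 20
p^3 = 0.009394
(1-p)^3 = 0.491169
P = 20 * 0.009394 * 0.491169 = 0.0923

P(X=3) = 0.0923


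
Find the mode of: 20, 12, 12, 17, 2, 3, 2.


Frequencies: 2:2, 3:1, 12:2, 17:1, 20:1
Max frequency = 2
Mode = 2, 12

Mode = 2, 12


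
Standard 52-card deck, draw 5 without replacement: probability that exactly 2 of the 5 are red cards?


Hypergeometric: P(X=2) = C(26,2)·C(26,3) / C(52,5)
= 325 × 2600 / 2598960
= 845000/2598960 = 0.3251

P = 0.3251


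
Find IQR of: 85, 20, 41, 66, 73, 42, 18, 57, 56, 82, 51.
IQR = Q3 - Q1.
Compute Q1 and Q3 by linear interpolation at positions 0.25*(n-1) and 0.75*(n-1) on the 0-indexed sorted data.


Sorted: 18, 20, 41, 42, 51, 56, 57, 66, 73, 82, 85
Q1 (25th %ile) = 41.5000
Q3 (75th %ile) = 69.5000
IQR = 69.5000 - 41.5000 = 28.0000

IQR = 28.0000


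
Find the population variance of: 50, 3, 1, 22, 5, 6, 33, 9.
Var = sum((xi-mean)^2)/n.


Mean = 16.1250
Squared deviations: 1147.5156, 172.2656, 228.7656, 34.5156, 123.7656, 102.5156, 284.7656, 50.7656
Sum = 2144.8750
Variance = 2144.8750/8 = 268.1094

Variance = 268.1094


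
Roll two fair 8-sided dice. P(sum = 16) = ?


Total outcomes = 8×8 = 64
Favorable (sum = 16): 1
P = 1/64 = 0.0156

P = 0.0156


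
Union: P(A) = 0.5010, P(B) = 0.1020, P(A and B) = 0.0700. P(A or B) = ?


P(A∪B) = 0.5010 + 0.1020 - 0.0700
= 0.6030 - 0.0700
= 0.5330

P(A∪B) = 0.5330


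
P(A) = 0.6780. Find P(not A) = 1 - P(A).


P(not A) = 1 - 0.6780 = 0.3220

P(not A) = 0.3220


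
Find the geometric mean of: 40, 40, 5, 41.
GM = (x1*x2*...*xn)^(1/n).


Product = 40 × 40 × 5 × 41 = 328000
GM = 328000^(1/4) = 23.9314

GM = 23.9314


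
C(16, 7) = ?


C(16,7) = 16!/(7! × 9!)
= 20922789888000/(5040 × 362880)
= 11440

C(16,7) = 11440


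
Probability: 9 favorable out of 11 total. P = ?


P = 9/11 = 0.8182

P = 0.8182


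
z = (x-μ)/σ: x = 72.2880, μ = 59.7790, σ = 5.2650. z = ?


z = (72.2880 - 59.7790)/5.2650
= 12.5090/5.2650
= 2.3759

z = 2.3759


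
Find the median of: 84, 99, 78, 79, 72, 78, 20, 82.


Sorted: 20, 72, 78, 78, 79, 82, 84, 99
n = 8 (even)
Middle values: 78 and 79
Median = (78+79)/2 = 78.5000

Median = 78.5000


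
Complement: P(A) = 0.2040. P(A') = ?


P(not A) = 1 - 0.2040 = 0.7960

P(not A) = 0.7960


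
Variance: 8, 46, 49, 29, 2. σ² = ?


Mean = 26.8000
Squared deviations: 353.4400, 368.6400, 492.8400, 4.8400, 615.0400
Sum = 1834.8000
Variance = 1834.8000/5 = 366.9600

Variance = 366.9600


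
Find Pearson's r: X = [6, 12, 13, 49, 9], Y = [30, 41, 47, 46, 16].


Mean X = 17.8000, Mean Y = 36.0000
SD X = 15.791137, SD Y = 11.679041
Cov = 95.400000
r = 95.400000/(15.791137*11.679041) = 0.5173

r = 0.5173


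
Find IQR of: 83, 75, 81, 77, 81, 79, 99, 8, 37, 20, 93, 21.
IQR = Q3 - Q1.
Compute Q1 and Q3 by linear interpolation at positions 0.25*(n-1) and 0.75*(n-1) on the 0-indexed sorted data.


Sorted: 8, 20, 21, 37, 75, 77, 79, 81, 81, 83, 93, 99
Q1 (25th %ile) = 33.0000
Q3 (75th %ile) = 81.5000
IQR = 81.5000 - 33.0000 = 48.5000

IQR = 48.5000


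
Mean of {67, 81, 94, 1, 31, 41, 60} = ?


Sum = 67 + 81 + 94 + 1 + 31 + 41 + 60 = 375
n = 7
Mean = 375/7 = 53.5714

Mean = 53.5714


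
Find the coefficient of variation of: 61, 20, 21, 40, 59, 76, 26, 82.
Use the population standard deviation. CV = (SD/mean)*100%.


Mean = 48.1250
SD = 23.1594
CV = (23.1594/48.1250)*100 = 48.1235%

CV = 48.1235%


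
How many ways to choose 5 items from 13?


C(13,5) = 13!/(5! × 8!)
= 6227020800/(120 × 40320)
= 1287

C(13,5) = 1287


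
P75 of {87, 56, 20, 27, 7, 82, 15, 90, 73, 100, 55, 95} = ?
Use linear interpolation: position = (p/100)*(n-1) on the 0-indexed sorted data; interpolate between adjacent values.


Sorted: 7, 15, 20, 27, 55, 56, 73, 82, 87, 90, 95, 100
n = 12
Index = 75/100 * 11 = 8.2500
Lower = data[8] = 87, Upper = data[9] = 90
P75 = 87 + 0.2500*(3) = 87.7500

P75 = 87.7500


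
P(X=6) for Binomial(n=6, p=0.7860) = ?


C(6,6) = 1
p^6 = 0.235795
(1-p)^0 = 1.000000
P = 1 * 0.235795 * 1.000000 = 0.2358

P(X=6) = 0.2358


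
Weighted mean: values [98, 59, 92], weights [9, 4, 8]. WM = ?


Numerator = 98*9 + 59*4 + 92*8 = 1854
Denominator = 9 + 4 + 8 = 21
WM = 1854/21 = 88.2857

WM = 88.2857


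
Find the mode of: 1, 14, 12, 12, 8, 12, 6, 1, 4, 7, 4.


Frequencies: 1:2, 4:2, 6:1, 7:1, 8:1, 12:3, 14:1
Max frequency = 3
Mode = 12

Mode = 12


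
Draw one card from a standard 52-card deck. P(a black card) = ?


26 black cards in 52 cards
P = 26/52 = 0.5000

P = 0.5000


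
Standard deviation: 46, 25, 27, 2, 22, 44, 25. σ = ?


Mean = 27.2857
Variance = 186.7755
SD = sqrt(186.7755) = 13.6666

SD = 13.6666


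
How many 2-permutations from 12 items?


P(12,2) = 12!/10!
= 479001600/3628800
= 132

P(12,2) = 132


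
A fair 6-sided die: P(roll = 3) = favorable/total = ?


Favorable outcomes (roll = 3): 1
Total outcomes = 6
P = 1/6 = 0.1667

P = 0.1667


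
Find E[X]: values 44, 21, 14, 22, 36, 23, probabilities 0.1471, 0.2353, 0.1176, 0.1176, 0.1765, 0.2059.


E[X] = 44*0.1471 + 21*0.2353 + 14*0.1176 + 22*0.1176 + 36*0.1765 + 23*0.2059
= 6.4724 + 4.9413 + 1.6464 + 2.5872 + 6.3540 + 4.7357
= 26.7370

E[X] = 26.7370


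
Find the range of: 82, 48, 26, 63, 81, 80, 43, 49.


Max = 82, Min = 26
Range = 82 - 26 = 56

Range = 56


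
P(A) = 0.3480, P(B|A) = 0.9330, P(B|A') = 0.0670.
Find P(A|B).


P(B) = P(B|A)*P(A) + P(B|A')*P(A')
= 0.9330*0.3480 + 0.0670*0.6520
= 0.324684 + 0.043684 = 0.368368
P(A|B) = 0.324684/0.368368 = 0.8814

P(A|B) = 0.8814


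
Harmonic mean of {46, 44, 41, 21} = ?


Sum of reciprocals = 1/46 + 1/44 + 1/41 + 1/21 = 0.116476
HM = 4/0.116476 = 34.3419

HM = 34.3419


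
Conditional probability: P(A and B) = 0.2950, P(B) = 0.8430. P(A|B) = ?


P(A|B) = 0.2950/0.8430 = 0.3499

P(A|B) = 0.3499


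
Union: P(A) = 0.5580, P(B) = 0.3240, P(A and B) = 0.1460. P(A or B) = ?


P(A∪B) = 0.5580 + 0.3240 - 0.1460
= 0.8820 - 0.1460
= 0.7360

P(A∪B) = 0.7360


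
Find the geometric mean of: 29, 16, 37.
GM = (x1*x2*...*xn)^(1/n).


Product = 29 × 16 × 37 = 17168
GM = 17168^(1/3) = 25.7972

GM = 25.7972


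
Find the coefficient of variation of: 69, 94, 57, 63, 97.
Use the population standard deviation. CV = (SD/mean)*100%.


Mean = 76.0000
SD = 16.3951
CV = (16.3951/76.0000)*100 = 21.5725%

CV = 21.5725%


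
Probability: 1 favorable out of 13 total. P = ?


P = 1/13 = 0.0769

P = 0.0769


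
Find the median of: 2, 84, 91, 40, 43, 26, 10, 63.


Sorted: 2, 10, 26, 40, 43, 63, 84, 91
n = 8 (even)
Middle values: 40 and 43
Median = (40+43)/2 = 41.5000

Median = 41.5000


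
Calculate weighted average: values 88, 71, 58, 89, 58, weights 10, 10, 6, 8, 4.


Numerator = 88*10 + 71*10 + 58*6 + 89*8 + 58*4 = 2882
Denominator = 10 + 10 + 6 + 8 + 4 = 38
WM = 2882/38 = 75.8421

WM = 75.8421


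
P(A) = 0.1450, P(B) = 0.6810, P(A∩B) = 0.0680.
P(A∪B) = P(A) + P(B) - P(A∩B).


P(A∪B) = 0.1450 + 0.6810 - 0.0680
= 0.8260 - 0.0680
= 0.7580

P(A∪B) = 0.7580


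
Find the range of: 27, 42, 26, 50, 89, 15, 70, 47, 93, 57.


Max = 93, Min = 15
Range = 93 - 15 = 78

Range = 78


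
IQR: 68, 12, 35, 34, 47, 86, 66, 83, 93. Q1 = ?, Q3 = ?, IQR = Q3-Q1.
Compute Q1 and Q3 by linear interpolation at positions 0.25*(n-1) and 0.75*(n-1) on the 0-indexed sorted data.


Sorted: 12, 34, 35, 47, 66, 68, 83, 86, 93
Q1 (25th %ile) = 35.0000
Q3 (75th %ile) = 83.0000
IQR = 83.0000 - 35.0000 = 48.0000

IQR = 48.0000


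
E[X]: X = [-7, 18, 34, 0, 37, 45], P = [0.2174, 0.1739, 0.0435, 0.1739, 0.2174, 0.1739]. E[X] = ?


E[X] = -7*0.2174 + 18*0.1739 + 34*0.0435 + 0*0.1739 + 37*0.2174 + 45*0.1739
= -1.5218 + 3.1302 + 1.4790 + 0 + 8.0438 + 7.8255
= 18.9567

E[X] = 18.9567


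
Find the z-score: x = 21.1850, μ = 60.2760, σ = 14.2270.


z = (21.1850 - 60.2760)/14.2270
= -39.0910/14.2270
= -2.7477

z = -2.7477


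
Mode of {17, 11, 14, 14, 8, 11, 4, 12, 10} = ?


Frequencies: 4:1, 8:1, 10:1, 11:2, 12:1, 14:2, 17:1
Max frequency = 2
Mode = 11, 14

Mode = 11, 14


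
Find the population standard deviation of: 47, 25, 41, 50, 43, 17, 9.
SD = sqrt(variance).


Mean = 33.1429
Variance = 220.6939
SD = sqrt(220.6939) = 14.8558

SD = 14.8558


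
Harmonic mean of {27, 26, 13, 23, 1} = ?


Sum of reciprocals = 1/27 + 1/26 + 1/13 + 1/23 + 1/1 = 1.195900
HM = 5/1.195900 = 4.1810

HM = 4.1810


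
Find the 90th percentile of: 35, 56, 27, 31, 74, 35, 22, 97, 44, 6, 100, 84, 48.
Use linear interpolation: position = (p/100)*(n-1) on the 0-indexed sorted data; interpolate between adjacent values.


Sorted: 6, 22, 27, 31, 35, 35, 44, 48, 56, 74, 84, 97, 100
n = 13
Index = 90/100 * 12 = 10.8000
Lower = data[10] = 84, Upper = data[11] = 97
P90 = 84 + 0.8000*(13) = 94.4000

P90 = 94.4000


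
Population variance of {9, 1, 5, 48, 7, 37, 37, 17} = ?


Mean = 20.1250
Squared deviations: 123.7656, 365.7656, 228.7656, 777.0156, 172.2656, 284.7656, 284.7656, 9.7656
Sum = 2246.8750
Variance = 2246.8750/8 = 280.8594

Variance = 280.8594


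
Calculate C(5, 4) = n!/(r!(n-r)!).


C(5,4) = 5!/(4! × 1!)
= 120/(24 × 1)
= 5

C(5,4) = 5


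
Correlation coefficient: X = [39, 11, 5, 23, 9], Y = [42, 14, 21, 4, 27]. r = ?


Mean X = 17.4000, Mean Y = 21.6000
SD X = 12.354756, SD Y = 12.753039
Cov = 70.560000
r = 70.560000/(12.354756*12.753039) = 0.4478

r = 0.4478


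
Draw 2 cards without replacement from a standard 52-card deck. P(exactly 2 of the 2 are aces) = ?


Hypergeometric: P(X=2) = C(4,2)·C(48,0) / C(52,2)
= 6 × 1 / 1326
= 6/1326 = 0.0045

P = 0.0045


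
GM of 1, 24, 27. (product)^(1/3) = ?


Product = 1 × 24 × 27 = 648
GM = 648^(1/3) = 8.6535

GM = 8.6535


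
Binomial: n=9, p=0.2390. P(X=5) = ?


C(9,5) = 126
p^5 = 0.000780
(1-p)^4 = 0.335381
P = 126 * 0.000780 * 0.335381 = 0.0330

P(X=5) = 0.0330


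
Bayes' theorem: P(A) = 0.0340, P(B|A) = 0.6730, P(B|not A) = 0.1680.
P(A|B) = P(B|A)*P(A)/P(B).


P(B) = P(B|A)*P(A) + P(B|A')*P(A')
= 0.6730*0.0340 + 0.1680*0.9660
= 0.022882 + 0.162288 = 0.185170
P(A|B) = 0.022882/0.185170 = 0.1236

P(A|B) = 0.1236


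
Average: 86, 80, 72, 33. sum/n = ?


Sum = 86 + 80 + 72 + 33 = 271
n = 4
Mean = 271/4 = 67.7500

Mean = 67.7500


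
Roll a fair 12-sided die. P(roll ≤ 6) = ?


Favorable outcomes (roll ≤ 6): 6
Total outcomes = 12
P = 6/12 = 0.5000

P = 0.5000


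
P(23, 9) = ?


P(23,9) = 23!/14!
= 25852016738884976640000/87178291200
= 296541907200

P(23,9) = 296541907200


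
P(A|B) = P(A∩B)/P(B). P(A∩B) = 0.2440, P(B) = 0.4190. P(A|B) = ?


P(A|B) = 0.2440/0.4190 = 0.5823

P(A|B) = 0.5823


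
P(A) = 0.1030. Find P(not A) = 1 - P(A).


P(not A) = 1 - 0.1030 = 0.8970

P(not A) = 0.8970


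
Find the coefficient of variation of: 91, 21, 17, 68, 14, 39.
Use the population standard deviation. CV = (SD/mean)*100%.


Mean = 41.6667
SD = 28.6802
CV = (28.6802/41.6667)*100 = 68.8326%

CV = 68.8326%


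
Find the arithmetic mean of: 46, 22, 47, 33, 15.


Sum = 46 + 22 + 47 + 33 + 15 = 163
n = 5
Mean = 163/5 = 32.6000

Mean = 32.6000


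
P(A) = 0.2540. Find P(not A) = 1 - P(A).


P(not A) = 1 - 0.2540 = 0.7460

P(not A) = 0.7460


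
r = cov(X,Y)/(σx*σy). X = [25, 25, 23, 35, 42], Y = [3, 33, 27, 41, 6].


Mean X = 30.0000, Mean Y = 22.0000
SD X = 7.321202, SD Y = 14.993332
Cov = -18.400000
r = -18.400000/(7.321202*14.993332) = -0.1676

r = -0.1676


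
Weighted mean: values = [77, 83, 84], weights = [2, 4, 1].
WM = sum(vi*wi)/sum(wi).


Numerator = 77*2 + 83*4 + 84*1 = 570
Denominator = 2 + 4 + 1 = 7
WM = 570/7 = 81.4286

WM = 81.4286


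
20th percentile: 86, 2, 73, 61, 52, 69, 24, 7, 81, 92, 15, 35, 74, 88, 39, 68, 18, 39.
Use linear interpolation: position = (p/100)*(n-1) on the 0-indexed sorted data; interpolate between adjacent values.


Sorted: 2, 7, 15, 18, 24, 35, 39, 39, 52, 61, 68, 69, 73, 74, 81, 86, 88, 92
n = 18
Index = 20/100 * 17 = 3.4000
Lower = data[3] = 18, Upper = data[4] = 24
P20 = 18 + 0.4000*(6) = 20.4000

P20 = 20.4000


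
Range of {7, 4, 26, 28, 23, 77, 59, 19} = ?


Max = 77, Min = 4
Range = 77 - 4 = 73

Range = 73


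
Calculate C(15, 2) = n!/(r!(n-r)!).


C(15,2) = 15!/(2! × 13!)
= 1307674368000/(2 × 6227020800)
= 105

C(15,2) = 105


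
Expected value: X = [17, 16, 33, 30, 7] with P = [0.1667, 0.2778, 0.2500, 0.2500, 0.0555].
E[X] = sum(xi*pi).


E[X] = 17*0.1667 + 16*0.2778 + 33*0.2500 + 30*0.2500 + 7*0.0555
= 2.8339 + 4.4448 + 8.2500 + 7.5000 + 0.3885
= 23.4172

E[X] = 23.4172


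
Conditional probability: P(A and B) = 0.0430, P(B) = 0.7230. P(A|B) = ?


P(A|B) = 0.0430/0.7230 = 0.0595

P(A|B) = 0.0595


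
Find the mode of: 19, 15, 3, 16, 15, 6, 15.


Frequencies: 3:1, 6:1, 15:3, 16:1, 19:1
Max frequency = 3
Mode = 15

Mode = 15


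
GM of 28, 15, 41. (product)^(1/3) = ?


Product = 28 × 15 × 41 = 17220
GM = 17220^(1/3) = 25.8233

GM = 25.8233


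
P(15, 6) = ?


P(15,6) = 15!/9!
= 1307674368000/362880
= 3603600

P(15,6) = 3603600


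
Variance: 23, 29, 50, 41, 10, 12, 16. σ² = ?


Mean = 25.8571
Squared deviations: 8.1633, 9.8776, 582.8776, 229.3061, 251.4490, 192.0204, 97.1633
Sum = 1370.8571
Variance = 1370.8571/7 = 195.8367

Variance = 195.8367


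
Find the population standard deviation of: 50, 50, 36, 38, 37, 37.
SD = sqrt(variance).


Mean = 41.3333
Variance = 37.8889
SD = sqrt(37.8889) = 6.1554

SD = 6.1554


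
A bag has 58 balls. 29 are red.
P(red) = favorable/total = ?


P = 29/58 = 0.5000

P = 0.5000


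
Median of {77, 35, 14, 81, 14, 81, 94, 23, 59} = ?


Sorted: 14, 14, 23, 35, 59, 77, 81, 81, 94
n = 9 (odd)
Middle value = 59

Median = 59


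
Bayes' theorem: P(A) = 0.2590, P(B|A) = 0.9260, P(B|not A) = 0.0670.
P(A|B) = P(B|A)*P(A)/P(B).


P(B) = P(B|A)*P(A) + P(B|A')*P(A')
= 0.9260*0.2590 + 0.0670*0.7410
= 0.239834 + 0.049647 = 0.289481
P(A|B) = 0.239834/0.289481 = 0.8285

P(A|B) = 0.8285


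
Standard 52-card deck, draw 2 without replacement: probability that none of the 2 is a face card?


P(no face cards) = (40/52) × (39/51)
= 0.5882

P = 0.5882


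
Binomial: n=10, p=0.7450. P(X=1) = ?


C(10,1) = 10
p^1 = 0.745000
(1-p)^9 = 4.558916e-06
P = 10 * 0.745000 * 4.558916e-06 = 3.3964e-05

P(X=1) = 3.3964e-05


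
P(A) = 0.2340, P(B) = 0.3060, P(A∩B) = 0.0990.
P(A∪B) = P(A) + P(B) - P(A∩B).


P(A∪B) = 0.2340 + 0.3060 - 0.0990
= 0.5400 - 0.0990
= 0.4410

P(A∪B) = 0.4410


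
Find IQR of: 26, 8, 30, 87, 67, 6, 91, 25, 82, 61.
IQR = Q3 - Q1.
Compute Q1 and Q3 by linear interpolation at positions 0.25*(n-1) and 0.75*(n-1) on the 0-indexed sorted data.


Sorted: 6, 8, 25, 26, 30, 61, 67, 82, 87, 91
Q1 (25th %ile) = 25.2500
Q3 (75th %ile) = 78.2500
IQR = 78.2500 - 25.2500 = 53.0000

IQR = 53.0000


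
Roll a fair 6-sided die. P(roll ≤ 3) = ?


Favorable outcomes (roll ≤ 3): 3
Total outcomes = 6
P = 3/6 = 0.5000

P = 0.5000


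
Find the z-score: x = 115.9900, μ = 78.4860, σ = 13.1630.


z = (115.9900 - 78.4860)/13.1630
= 37.5040/13.1630
= 2.8492

z = 2.8492


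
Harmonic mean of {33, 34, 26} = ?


Sum of reciprocals = 1/33 + 1/34 + 1/26 = 0.098176
HM = 3/0.098176 = 30.5573

HM = 30.5573


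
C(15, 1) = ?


C(15,1) = 15!/(1! × 14!)
= 1307674368000/(1 × 87178291200)
= 15

C(15,1) = 15


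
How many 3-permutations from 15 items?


P(15,3) = 15!/12!
= 1307674368000/479001600
= 2730

P(15,3) = 2730


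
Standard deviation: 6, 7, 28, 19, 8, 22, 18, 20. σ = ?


Mean = 16.0000
Variance = 56.7500
SD = sqrt(56.7500) = 7.5333

SD = 7.5333


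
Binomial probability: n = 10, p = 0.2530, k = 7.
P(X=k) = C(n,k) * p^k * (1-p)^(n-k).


C(10,7) = 120
p^7 = 6.635042e-05
(1-p)^3 = 0.416833
P = 120 * 6.635042e-05 * 0.416833 = 0.0033

P(X=7) = 0.0033


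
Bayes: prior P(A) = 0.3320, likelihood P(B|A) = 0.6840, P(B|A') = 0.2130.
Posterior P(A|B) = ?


P(B) = P(B|A)*P(A) + P(B|A')*P(A')
= 0.6840*0.3320 + 0.2130*0.6680
= 0.227088 + 0.142284 = 0.369372
P(A|B) = 0.227088/0.369372 = 0.6148

P(A|B) = 0.6148


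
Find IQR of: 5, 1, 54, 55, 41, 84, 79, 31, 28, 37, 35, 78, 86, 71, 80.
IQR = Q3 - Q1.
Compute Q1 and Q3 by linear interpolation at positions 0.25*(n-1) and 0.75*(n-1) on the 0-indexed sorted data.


Sorted: 1, 5, 28, 31, 35, 37, 41, 54, 55, 71, 78, 79, 80, 84, 86
Q1 (25th %ile) = 33.0000
Q3 (75th %ile) = 78.5000
IQR = 78.5000 - 33.0000 = 45.5000

IQR = 45.5000


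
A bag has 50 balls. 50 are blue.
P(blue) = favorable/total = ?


P = 50/50 = 1.0000

P = 1.0000


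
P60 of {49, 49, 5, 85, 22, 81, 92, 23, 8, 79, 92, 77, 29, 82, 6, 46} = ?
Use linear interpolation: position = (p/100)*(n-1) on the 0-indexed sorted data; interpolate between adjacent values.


Sorted: 5, 6, 8, 22, 23, 29, 46, 49, 49, 77, 79, 81, 82, 85, 92, 92
n = 16
Index = 60/100 * 15 = 9.0000
Lower = data[9] = 77, Upper = data[10] = 79
P60 = 77 + 0*(2) = 77.0000

P60 = 77.0000


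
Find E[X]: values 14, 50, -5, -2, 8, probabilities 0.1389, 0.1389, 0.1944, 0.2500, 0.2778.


E[X] = 14*0.1389 + 50*0.1389 - 5*0.1944 - 2*0.2500 + 8*0.2778
= 1.9446 + 6.9450 - 0.9720 - 0.5000 + 2.2224
= 9.6400

E[X] = 9.6400


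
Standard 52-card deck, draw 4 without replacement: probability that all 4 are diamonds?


P(all diamonds) = (13/52) × (12/51) × (11/50) × (10/49)
= 0.0026

P = 0.0026


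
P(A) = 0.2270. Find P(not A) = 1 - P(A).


P(not A) = 1 - 0.2270 = 0.7730

P(not A) = 0.7730


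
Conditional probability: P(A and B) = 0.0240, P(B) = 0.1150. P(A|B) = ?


P(A|B) = 0.0240/0.1150 = 0.2087

P(A|B) = 0.2087


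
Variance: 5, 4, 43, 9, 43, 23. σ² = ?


Mean = 21.1667
Squared deviations: 261.3611, 294.6944, 476.6944, 148.0278, 476.6944, 3.3611
Sum = 1660.8333
Variance = 1660.8333/6 = 276.8056

Variance = 276.8056


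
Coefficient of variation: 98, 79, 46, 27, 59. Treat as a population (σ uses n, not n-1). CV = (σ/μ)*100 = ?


Mean = 61.8000
SD = 24.7984
CV = (24.7984/61.8000)*100 = 40.1268%

CV = 40.1268%


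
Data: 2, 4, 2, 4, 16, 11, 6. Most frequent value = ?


Frequencies: 2:2, 4:2, 6:1, 11:1, 16:1
Max frequency = 2
Mode = 2, 4

Mode = 2, 4


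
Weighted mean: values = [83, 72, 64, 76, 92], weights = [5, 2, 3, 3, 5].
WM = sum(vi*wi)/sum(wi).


Numerator = 83*5 + 72*2 + 64*3 + 76*3 + 92*5 = 1439
Denominator = 5 + 2 + 3 + 3 + 5 = 18
WM = 1439/18 = 79.9444

WM = 79.9444


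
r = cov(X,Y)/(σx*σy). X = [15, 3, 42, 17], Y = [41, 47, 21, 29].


Mean X = 19.2500, Mean Y = 34.5000
SD X = 14.184058, SD Y = 10.136567
Cov = -131.375000
r = -131.375000/(14.184058*10.136567) = -0.9137

r = -0.9137


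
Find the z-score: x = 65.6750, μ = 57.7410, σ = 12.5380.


z = (65.6750 - 57.7410)/12.5380
= 7.9340/12.5380
= 0.6328

z = 0.6328


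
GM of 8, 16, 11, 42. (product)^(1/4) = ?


Product = 8 × 16 × 11 × 42 = 59136
GM = 59136^(1/4) = 15.5942

GM = 15.5942


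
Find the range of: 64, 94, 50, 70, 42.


Max = 94, Min = 42
Range = 94 - 42 = 52

Range = 52


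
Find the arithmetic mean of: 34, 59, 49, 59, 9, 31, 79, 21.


Sum = 34 + 59 + 49 + 59 + 9 + 31 + 79 + 21 = 341
n = 8
Mean = 341/8 = 42.6250

Mean = 42.6250


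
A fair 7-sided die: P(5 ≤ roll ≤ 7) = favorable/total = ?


Favorable outcomes (5 ≤ roll ≤ 7): 3
Total outcomes = 7
P = 3/7 = 0.4286

P = 0.4286


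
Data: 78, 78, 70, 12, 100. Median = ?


Sorted: 12, 70, 78, 78, 100
n = 5 (odd)
Middle value = 78

Median = 78


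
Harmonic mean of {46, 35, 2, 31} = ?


Sum of reciprocals = 1/46 + 1/35 + 1/2 + 1/31 = 0.582569
HM = 4/0.582569 = 6.8661

HM = 6.8661


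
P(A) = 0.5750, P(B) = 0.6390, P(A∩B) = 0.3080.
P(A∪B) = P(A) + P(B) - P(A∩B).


P(A∪B) = 0.5750 + 0.6390 - 0.3080
= 1.2140 - 0.3080
= 0.9060

P(A∪B) = 0.9060


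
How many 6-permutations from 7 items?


P(7,6) = 7!/1!
= 5040/1
= 5040

P(7,6) = 5040


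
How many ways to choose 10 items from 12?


C(12,10) = 12!/(10! × 2!)
= 479001600/(3628800 × 2)
= 66

C(12,10) = 66


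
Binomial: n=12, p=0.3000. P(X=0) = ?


C(12,0) = 1
p^0 = 1.000000
(1-p)^12 = 0.013841
P = 1 * 1.000000 * 0.013841 = 0.0138

P(X=0) = 0.0138


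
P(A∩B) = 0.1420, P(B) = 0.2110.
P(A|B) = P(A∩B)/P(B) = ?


P(A|B) = 0.1420/0.2110 = 0.6730

P(A|B) = 0.6730


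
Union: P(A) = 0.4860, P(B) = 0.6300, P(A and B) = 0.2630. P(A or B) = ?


P(A∪B) = 0.4860 + 0.6300 - 0.2630
= 1.1160 - 0.2630
= 0.8530

P(A∪B) = 0.8530


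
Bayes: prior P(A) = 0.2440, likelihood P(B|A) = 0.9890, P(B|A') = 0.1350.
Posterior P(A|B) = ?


P(B) = P(B|A)*P(A) + P(B|A')*P(A')
= 0.9890*0.2440 + 0.1350*0.7560
= 0.241316 + 0.102060 = 0.343376
P(A|B) = 0.241316/0.343376 = 0.7028

P(A|B) = 0.7028


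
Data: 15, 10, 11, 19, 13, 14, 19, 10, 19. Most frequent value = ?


Frequencies: 10:2, 11:1, 13:1, 14:1, 15:1, 19:3
Max frequency = 3
Mode = 19

Mode = 19


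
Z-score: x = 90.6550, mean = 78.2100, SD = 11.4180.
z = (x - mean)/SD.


z = (90.6550 - 78.2100)/11.4180
= 12.4450/11.4180
= 1.0899

z = 1.0899


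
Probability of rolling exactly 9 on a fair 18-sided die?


Favorable outcomes (roll = 9): 1
Total outcomes = 18
P = 1/18 = 0.0556

P = 0.0556


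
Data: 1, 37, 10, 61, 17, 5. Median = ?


Sorted: 1, 5, 10, 17, 37, 61
n = 6 (even)
Middle values: 10 and 17
Median = (10+17)/2 = 13.5000

Median = 13.5000


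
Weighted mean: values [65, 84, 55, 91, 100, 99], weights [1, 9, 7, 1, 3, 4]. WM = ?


Numerator = 65*1 + 84*9 + 55*7 + 91*1 + 100*3 + 99*4 = 1993
Denominator = 1 + 9 + 7 + 1 + 3 + 4 = 25
WM = 1993/25 = 79.7200

WM = 79.7200


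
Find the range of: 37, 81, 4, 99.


Max = 99, Min = 4
Range = 99 - 4 = 95

Range = 95


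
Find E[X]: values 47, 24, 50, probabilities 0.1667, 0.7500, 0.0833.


E[X] = 47*0.1667 + 24*0.7500 + 50*0.0833
= 7.8349 + 18.0000 + 4.1650
= 29.9999

E[X] = 29.9999


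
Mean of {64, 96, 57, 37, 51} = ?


Sum = 64 + 96 + 57 + 37 + 51 = 305
n = 5
Mean = 305/5 = 61.0000

Mean = 61.0000


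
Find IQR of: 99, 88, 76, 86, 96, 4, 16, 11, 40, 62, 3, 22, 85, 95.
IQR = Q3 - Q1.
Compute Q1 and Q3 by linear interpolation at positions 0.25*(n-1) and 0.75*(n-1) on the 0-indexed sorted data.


Sorted: 3, 4, 11, 16, 22, 40, 62, 76, 85, 86, 88, 95, 96, 99
Q1 (25th %ile) = 17.5000
Q3 (75th %ile) = 87.5000
IQR = 87.5000 - 17.5000 = 70.0000

IQR = 70.0000


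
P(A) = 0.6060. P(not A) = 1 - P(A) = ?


P(not A) = 1 - 0.6060 = 0.3940

P(not A) = 0.3940


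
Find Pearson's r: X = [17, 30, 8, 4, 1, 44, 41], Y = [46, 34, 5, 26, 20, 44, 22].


Mean X = 20.7143, Mean Y = 28.1429
SD X = 16.403086, SD Y = 13.356952
Cov = 103.326531
r = 103.326531/(16.403086*13.356952) = 0.4716

r = 0.4716


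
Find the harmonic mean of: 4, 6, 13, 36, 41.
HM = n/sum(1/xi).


Sum of reciprocals = 1/4 + 1/6 + 1/13 + 1/36 + 1/41 = 0.545758
HM = 5/0.545758 = 9.1616

HM = 9.1616


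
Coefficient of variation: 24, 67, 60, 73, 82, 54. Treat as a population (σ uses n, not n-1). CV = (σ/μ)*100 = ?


Mean = 60.0000
SD = 18.4120
CV = (18.4120/60.0000)*100 = 30.6866%

CV = 30.6866%


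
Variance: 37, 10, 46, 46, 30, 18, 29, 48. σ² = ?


Mean = 33.0000
Squared deviations: 16.0000, 529.0000, 169.0000, 169.0000, 9.0000, 225.0000, 16.0000, 225.0000
Sum = 1358.0000
Variance = 1358.0000/8 = 169.7500

Variance = 169.7500


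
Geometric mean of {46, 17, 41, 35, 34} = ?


Product = 46 × 17 × 41 × 35 × 34 = 38153780
GM = 38153780^(1/5) = 32.8328

GM = 32.8328


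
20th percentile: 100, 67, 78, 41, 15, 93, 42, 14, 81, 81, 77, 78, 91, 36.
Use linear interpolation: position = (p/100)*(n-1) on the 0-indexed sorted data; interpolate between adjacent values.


Sorted: 14, 15, 36, 41, 42, 67, 77, 78, 78, 81, 81, 91, 93, 100
n = 14
Index = 20/100 * 13 = 2.6000
Lower = data[2] = 36, Upper = data[3] = 41
P20 = 36 + 0.6000*(5) = 39.0000

P20 = 39.0000


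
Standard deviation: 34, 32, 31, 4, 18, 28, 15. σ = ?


Mean = 23.1429
Variance = 105.8367
SD = sqrt(105.8367) = 10.2877

SD = 10.2877


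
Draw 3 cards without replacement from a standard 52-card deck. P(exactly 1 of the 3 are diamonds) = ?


Hypergeometric: P(X=1) = C(13,1)·C(39,2) / C(52,3)
= 13 × 741 / 22100
= 9633/22100 = 0.4359

P = 0.4359


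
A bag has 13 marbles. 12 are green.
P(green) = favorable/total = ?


P = 12/13 = 0.9231

P = 0.9231


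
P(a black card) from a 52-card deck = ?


26 black cards in 52 cards
P = 26/52 = 0.5000

P = 0.5000


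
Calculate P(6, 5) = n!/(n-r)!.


P(6,5) = 6!/1!
= 720/1
= 720

P(6,5) = 720


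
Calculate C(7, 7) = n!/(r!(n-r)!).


C(7,7) = 7!/(7! × 0!)
= 5040/(5040 × 1)
= 1

C(7,7) = 1


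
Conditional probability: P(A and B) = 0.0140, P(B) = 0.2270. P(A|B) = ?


P(A|B) = 0.0140/0.2270 = 0.0617

P(A|B) = 0.0617


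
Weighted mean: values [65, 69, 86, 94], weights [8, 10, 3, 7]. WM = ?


Numerator = 65*8 + 69*10 + 86*3 + 94*7 = 2126
Denominator = 8 + 10 + 3 + 7 = 28
WM = 2126/28 = 75.9286

WM = 75.9286


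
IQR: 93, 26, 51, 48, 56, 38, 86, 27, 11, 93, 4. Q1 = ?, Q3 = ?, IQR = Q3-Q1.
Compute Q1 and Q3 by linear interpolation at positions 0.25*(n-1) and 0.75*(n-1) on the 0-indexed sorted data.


Sorted: 4, 11, 26, 27, 38, 48, 51, 56, 86, 93, 93
Q1 (25th %ile) = 26.5000
Q3 (75th %ile) = 71.0000
IQR = 71.0000 - 26.5000 = 44.5000

IQR = 44.5000


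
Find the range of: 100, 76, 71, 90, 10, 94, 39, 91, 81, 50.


Max = 100, Min = 10
Range = 100 - 10 = 90

Range = 90


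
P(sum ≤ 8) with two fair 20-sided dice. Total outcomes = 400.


Total outcomes = 20×20 = 400
Favorable (sum ≤ 8): 28
P = 28/400 = 0.0700

P = 0.0700


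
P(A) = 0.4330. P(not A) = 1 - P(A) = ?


P(not A) = 1 - 0.4330 = 0.5670

P(not A) = 0.5670


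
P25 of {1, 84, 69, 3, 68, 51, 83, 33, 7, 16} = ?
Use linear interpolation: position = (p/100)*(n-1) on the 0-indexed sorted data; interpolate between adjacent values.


Sorted: 1, 3, 7, 16, 33, 51, 68, 69, 83, 84
n = 10
Index = 25/100 * 9 = 2.2500
Lower = data[2] = 7, Upper = data[3] = 16
P25 = 7 + 0.2500*(9) = 9.2500

P25 = 9.2500


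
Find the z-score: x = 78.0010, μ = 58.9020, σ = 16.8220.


z = (78.0010 - 58.9020)/16.8220
= 19.0990/16.8220
= 1.1354

z = 1.1354


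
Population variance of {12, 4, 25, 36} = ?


Mean = 19.2500
Squared deviations: 52.5625, 232.5625, 33.0625, 280.5625
Sum = 598.7500
Variance = 598.7500/4 = 149.6875

Variance = 149.6875


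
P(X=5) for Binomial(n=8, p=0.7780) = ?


C(8,5) = 56
p^5 = 0.285035
(1-p)^3 = 0.010941
P = 56 * 0.285035 * 0.010941 = 0.1746

P(X=5) = 0.1746


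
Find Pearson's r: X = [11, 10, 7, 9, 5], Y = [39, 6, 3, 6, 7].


Mean X = 8.4000, Mean Y = 12.2000
SD X = 2.154066, SD Y = 13.466997
Cov = 17.320000
r = 17.320000/(2.154066*13.466997) = 0.5971

r = 0.5971


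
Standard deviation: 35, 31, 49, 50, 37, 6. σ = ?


Mean = 34.6667
Variance = 213.5556
SD = sqrt(213.5556) = 14.6135

SD = 14.6135


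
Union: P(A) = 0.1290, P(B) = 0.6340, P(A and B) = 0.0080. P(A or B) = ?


P(A∪B) = 0.1290 + 0.6340 - 0.0080
= 0.7630 - 0.0080
= 0.7550

P(A∪B) = 0.7550
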